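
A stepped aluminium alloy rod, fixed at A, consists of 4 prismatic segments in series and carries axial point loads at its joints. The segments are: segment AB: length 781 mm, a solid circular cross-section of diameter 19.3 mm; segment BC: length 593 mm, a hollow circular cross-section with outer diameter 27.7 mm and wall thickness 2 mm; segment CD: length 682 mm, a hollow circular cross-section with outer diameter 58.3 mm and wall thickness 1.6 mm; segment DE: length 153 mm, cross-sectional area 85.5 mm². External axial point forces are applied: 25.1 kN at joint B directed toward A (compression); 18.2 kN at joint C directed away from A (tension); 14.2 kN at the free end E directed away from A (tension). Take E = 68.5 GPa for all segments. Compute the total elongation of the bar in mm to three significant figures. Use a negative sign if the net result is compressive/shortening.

2.89 mm

Internal axial forces (sectioning from the free end, tension +): N_DE = 14.2 kN, N_CD = 14.2 kN, N_BC = 32.4 kN, N_AB = 7.3 kN.
A_AB = 292.6 mm².
A_BC = 161.5 mm².
A_CD = 285 mm².
δ_AB = 7300·781/(292.6·68500) = 0.2845 mm
δ_BC = 32400·593/(161.5·68500) = 1.737 mm
δ_CD = 14200·682/(285·68500) = 0.4961 mm
δ_DE = 14200·153/(85.5·68500) = 0.371 mm
δ = Σδ_i = 2.888 mm.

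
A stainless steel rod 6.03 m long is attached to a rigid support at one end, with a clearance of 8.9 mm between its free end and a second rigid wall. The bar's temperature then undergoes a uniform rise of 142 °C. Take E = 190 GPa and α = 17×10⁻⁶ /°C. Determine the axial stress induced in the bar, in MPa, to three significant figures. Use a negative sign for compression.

-178 MPa

Free thermal expansion αLΔT = 17e-6 · 6030 · 142 = 14.56 mm.
The walls engage after the gap closes; constrained expansion = 14.56 − 8.9 = 5.656 mm.
The walls impose strain ε = −(5.656)/6030 = -9.3805e-04; σ = Eε = 190000 · -9.3805e-04 = -178.2 MPa.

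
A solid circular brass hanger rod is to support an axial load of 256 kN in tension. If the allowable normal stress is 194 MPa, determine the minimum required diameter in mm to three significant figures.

41.0 mm

Required area A ≥ P/σ_allow = 256000/194 = 1320 mm².
For a solid circular section, d ≥ √(4A/π) = 40.99 mm.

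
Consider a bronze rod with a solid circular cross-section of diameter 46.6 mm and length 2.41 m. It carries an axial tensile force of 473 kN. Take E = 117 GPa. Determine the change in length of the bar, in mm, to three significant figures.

5.71 mm

A = 1706 mm².
δ_mech = NL/(AE) = 473000·2410/(1706·117000) = 5.713 mm.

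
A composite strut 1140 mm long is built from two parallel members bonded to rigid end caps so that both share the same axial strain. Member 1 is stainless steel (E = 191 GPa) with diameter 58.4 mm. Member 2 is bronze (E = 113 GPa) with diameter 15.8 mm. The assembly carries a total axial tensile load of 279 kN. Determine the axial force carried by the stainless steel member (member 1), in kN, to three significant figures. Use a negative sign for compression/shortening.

A_1 = 2679 mm².
A_2 = 196.1 mm².
Equal strain + equilibrium ⇒ each member carries load in proportion to AE: A₁E₁ = 511600000 N, A₂E₂ = 22160000 N, ΣAE = 533800000 N.
F₁ = P·A₁E₁/ΣAE = 279000·511600000/533800000 = 267400 N.

267 kN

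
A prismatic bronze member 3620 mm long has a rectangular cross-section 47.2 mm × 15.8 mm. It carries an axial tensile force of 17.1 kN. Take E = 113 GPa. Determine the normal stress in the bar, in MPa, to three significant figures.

A = 745.8 mm².
σ = N/A = 17100/745.8 = 22.93 MPa.

22.9 MPa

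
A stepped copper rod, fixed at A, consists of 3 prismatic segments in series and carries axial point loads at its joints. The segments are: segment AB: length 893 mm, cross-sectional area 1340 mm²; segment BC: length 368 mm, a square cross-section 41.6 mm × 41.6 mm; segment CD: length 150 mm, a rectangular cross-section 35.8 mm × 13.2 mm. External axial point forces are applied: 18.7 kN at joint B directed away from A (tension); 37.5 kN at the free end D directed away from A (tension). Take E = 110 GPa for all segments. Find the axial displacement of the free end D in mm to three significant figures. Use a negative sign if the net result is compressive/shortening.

Internal axial forces (sectioning from the free end, tension +): N_CD = 37.5 kN, N_BC = 37.5 kN, N_AB = 56.2 kN.
A_BC = 1731 mm².
A_CD = 472.6 mm².
δ_AB = 56200·893/(1340·110000) = 0.3405 mm
δ_BC = 37500·368/(1731·110000) = 0.07249 mm
δ_CD = 37500·150/(472.6·110000) = 0.1082 mm
δ = Σδ_i = 0.5212 mm.

0.521 mm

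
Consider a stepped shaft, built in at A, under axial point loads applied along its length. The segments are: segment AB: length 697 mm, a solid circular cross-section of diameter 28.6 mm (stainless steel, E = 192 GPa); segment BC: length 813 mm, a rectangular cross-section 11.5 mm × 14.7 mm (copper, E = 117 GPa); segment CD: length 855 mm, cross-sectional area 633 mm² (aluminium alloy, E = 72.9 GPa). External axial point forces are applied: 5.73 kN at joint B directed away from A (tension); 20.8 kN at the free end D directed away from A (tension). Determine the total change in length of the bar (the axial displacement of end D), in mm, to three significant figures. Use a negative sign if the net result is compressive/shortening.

1.39 mm

Internal axial forces (sectioning from the free end, tension +): N_CD = 20.8 kN, N_BC = 20.8 kN, N_AB = 26.53 kN.
A_AB = 642.4 mm².
A_BC = 169 mm².
δ_AB = 26530·697/(642.4·192000) = 0.1499 mm
δ_BC = 20800·813/(169·117000) = 0.855 mm
δ_CD = 20800·855/(633·72900) = 0.3854 mm
δ = Σδ_i = 1.39 mm.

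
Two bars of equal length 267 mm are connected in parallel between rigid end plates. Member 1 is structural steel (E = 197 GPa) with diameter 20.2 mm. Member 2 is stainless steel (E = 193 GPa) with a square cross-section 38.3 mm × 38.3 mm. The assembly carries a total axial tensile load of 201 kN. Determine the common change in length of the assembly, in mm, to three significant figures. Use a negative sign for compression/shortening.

A_1 = 320.5 mm².
A_2 = 1467 mm².
Equal strain + equilibrium ⇒ each member carries load in proportion to AE: A₁E₁ = 63130000 N, A₂E₂ = 283100000 N, ΣAE = 346200000 N.
δ = PL/ΣAE = 201000·267/346200000 = 0.155 mm.

0.155 mm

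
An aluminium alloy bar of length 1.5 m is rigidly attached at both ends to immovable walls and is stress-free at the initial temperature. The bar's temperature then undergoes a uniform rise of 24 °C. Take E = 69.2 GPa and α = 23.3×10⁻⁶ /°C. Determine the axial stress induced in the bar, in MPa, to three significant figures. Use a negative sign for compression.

Free thermal expansion αLΔT = 23.3e-6 · 1500 · 24 = 0.8388 mm.
The walls impose strain ε = −(0.8388)/1500 = -5.5920e-04; σ = Eε = 69200 · -5.5920e-04 = -38.7 MPa.

-38.7 MPa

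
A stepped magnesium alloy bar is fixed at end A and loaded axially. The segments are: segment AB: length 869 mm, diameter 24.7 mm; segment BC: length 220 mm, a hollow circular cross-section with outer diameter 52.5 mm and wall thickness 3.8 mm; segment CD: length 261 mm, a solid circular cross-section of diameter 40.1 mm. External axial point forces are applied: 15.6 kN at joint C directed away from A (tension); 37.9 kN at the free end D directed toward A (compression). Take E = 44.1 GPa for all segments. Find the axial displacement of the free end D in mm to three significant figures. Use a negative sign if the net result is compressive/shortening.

Internal axial forces (sectioning from the free end, tension +): N_CD = -37.9 kN, N_BC = -22.3 kN, N_AB = -22.3 kN.
A_AB = 479.2 mm².
A_BC = 581.4 mm².
A_CD = 1263 mm².
δ_AB = -22300·869/(479.2·44100) = -0.9171 mm
δ_BC = -22300·220/(581.4·44100) = -0.1913 mm
δ_CD = -37900·261/(1263·44100) = -0.1776 mm
δ = Σδ_i = -1.286 mm.

-1.29 mm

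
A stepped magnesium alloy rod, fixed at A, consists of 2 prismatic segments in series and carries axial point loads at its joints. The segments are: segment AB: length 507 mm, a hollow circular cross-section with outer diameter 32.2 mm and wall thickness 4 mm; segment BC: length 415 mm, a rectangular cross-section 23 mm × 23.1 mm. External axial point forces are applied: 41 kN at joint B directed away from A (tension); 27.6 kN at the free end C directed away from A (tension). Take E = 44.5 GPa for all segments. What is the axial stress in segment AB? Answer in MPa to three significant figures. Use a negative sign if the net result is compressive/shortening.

Internal axial forces (sectioning from the free end, tension +): N_BC = 27.6 kN, N_AB = 68.6 kN.
A_AB = 354.4 mm².
σ_AB = N_AB/A_AB = 68600/354.4 = 193.6 MPa.

194 MPa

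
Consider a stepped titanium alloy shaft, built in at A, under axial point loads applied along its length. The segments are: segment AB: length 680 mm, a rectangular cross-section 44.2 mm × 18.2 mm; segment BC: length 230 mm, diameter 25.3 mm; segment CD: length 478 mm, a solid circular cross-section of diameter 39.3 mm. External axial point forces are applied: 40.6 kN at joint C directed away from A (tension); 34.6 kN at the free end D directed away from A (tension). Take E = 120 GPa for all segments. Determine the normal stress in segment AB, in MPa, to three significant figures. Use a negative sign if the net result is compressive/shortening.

Internal axial forces (sectioning from the free end, tension +): N_CD = 34.6 kN, N_BC = 75.2 kN, N_AB = 75.2 kN.
A_AB = 804.4 mm².
σ_AB = N_AB/A_AB = 75200/804.4 = 93.48 MPa.

93.5 MPa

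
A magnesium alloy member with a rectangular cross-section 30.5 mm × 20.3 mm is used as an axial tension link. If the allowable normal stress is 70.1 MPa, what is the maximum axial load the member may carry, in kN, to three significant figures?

A = 619.1 mm².
P_max = σ_allow · A = 70.1 · 619.1 = 43400 N = 43.4 kN.

43.4 kN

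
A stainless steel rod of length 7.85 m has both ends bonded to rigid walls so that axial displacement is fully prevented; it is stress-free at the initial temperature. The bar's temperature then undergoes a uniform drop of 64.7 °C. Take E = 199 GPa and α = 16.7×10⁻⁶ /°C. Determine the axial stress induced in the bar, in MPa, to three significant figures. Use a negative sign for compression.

215 MPa

Free thermal expansion αLΔT = 16.7e-6 · 7850 · -64.7 = -8.482 mm.
The walls impose strain ε = −(-8.482)/7850 = 1.0805e-03; σ = Eε = 199000 · 1.0805e-03 = 215 MPa.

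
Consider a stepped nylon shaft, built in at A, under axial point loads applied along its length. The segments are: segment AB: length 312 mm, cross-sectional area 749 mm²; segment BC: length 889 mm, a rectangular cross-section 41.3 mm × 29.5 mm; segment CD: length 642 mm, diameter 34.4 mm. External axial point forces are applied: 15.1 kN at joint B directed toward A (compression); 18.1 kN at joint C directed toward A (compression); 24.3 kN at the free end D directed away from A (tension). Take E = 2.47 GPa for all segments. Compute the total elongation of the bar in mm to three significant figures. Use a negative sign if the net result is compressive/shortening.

7.13 mm

Internal axial forces (sectioning from the free end, tension +): N_CD = 24.3 kN, N_BC = 6.2 kN, N_AB = -8.9 kN.
A_BC = 1218 mm².
A_CD = 929.4 mm².
δ_AB = -8900·312/(749·2470) = -1.501 mm
δ_BC = 6200·889/(1218·2470) = 1.832 mm
δ_CD = 24300·642/(929.4·2470) = 6.796 mm
δ = Σδ_i = 7.126 mm.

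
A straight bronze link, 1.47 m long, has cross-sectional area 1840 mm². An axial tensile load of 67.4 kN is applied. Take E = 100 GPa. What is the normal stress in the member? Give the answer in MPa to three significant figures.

σ = N/A = 67400/1840 = 36.63 MPa.

36.6 MPa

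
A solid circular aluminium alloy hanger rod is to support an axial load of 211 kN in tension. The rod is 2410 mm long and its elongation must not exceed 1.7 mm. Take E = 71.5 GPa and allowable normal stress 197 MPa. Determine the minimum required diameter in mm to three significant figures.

Required area A ≥ P/σ_allow = 211000/197 = 1071 mm².
For a solid circular section, d ≥ √(4A/π) = 36.93 mm.
Elongation limit: A ≥ PL/(Eδ_allow) = 211000·2410/(71500·1.7) = 4184 mm² ⇒ d ≥ 72.98 mm.
The elongation limit governs.

73.0 mm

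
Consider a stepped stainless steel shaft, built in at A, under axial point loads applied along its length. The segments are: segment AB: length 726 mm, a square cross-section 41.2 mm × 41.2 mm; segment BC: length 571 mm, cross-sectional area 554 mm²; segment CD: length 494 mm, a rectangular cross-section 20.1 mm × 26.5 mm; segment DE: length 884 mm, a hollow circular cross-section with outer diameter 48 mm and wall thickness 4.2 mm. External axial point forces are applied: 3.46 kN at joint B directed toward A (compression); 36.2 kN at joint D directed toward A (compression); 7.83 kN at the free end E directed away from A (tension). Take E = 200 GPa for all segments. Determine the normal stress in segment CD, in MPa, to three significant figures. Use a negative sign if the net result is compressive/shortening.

-53.3 MPa

Internal axial forces (sectioning from the free end, tension +): N_DE = 7.83 kN, N_CD = -28.37 kN, N_BC = -28.37 kN, N_AB = -31.83 kN.
A_CD = 532.7 mm².
σ_CD = N_CD/A_CD = -28370/532.7 = -53.26 MPa.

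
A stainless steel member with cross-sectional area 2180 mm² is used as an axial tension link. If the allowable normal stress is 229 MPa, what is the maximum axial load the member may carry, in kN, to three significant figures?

P_max = σ_allow · A = 229 · 2180 = 499200 N = 499.2 kN.

499 kN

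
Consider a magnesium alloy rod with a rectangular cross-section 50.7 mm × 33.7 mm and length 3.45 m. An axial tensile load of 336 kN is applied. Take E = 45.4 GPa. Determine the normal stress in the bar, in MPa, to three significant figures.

197 MPa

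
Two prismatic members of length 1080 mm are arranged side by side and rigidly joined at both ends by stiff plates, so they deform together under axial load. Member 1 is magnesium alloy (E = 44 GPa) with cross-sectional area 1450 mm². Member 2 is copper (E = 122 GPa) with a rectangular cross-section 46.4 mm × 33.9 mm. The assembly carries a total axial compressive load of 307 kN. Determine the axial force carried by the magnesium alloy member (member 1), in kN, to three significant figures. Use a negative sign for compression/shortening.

-76.6 kN

A_2 = 1573 mm².
Equal strain + equilibrium ⇒ each member carries load in proportion to AE: A₁E₁ = 63800000 N, A₂E₂ = 191900000 N, ΣAE = 255700000 N.
F₁ = P·A₁E₁/ΣAE = -307000·63800000/255700000 = -76600 N.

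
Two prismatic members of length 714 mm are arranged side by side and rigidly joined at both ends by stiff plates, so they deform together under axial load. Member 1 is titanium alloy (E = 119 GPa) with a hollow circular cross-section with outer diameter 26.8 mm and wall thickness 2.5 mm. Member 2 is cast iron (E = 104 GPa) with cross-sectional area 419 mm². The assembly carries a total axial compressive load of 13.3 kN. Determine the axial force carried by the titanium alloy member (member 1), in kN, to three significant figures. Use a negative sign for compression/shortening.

-4.56 kN

A_1 = 190.9 mm².
Equal strain + equilibrium ⇒ each member carries load in proportion to AE: A₁E₁ = 22710000 N, A₂E₂ = 43580000 N, ΣAE = 66290000 N.
F₁ = P·A₁E₁/ΣAE = -13300·22710000/66290000 = -4557 N.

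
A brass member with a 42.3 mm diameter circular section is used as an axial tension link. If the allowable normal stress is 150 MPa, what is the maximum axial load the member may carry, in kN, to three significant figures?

211 kN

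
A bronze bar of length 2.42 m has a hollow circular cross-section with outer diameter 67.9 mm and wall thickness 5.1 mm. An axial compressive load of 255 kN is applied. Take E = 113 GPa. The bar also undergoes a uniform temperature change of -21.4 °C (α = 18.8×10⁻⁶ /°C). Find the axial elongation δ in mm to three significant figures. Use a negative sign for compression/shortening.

A = 1006 mm².
δ_mech = NL/(AE) = -255000·2420/(1006·113000) = -5.427 mm.
δ_thermal = αLΔT = 18.8e-6·2420·-21.4 = -0.9736 mm.
δ = δ_mech + δ_thermal = -6.401 mm.

-6.40 mm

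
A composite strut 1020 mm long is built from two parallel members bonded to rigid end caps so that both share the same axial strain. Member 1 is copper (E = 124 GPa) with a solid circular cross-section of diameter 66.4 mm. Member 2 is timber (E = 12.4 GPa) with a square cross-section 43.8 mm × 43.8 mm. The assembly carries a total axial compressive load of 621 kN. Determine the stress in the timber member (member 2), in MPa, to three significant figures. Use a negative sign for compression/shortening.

-17.0 MPa

A_1 = 3463 mm².
A_2 = 1918 mm².
Equal strain + equilibrium ⇒ each member carries load in proportion to AE: A₁E₁ = 429400000 N, A₂E₂ = 23790000 N, ΣAE = 453200000 N.
σ₂ = P·E₂/ΣAE = -621000·12400/453200000 = -16.99 MPa.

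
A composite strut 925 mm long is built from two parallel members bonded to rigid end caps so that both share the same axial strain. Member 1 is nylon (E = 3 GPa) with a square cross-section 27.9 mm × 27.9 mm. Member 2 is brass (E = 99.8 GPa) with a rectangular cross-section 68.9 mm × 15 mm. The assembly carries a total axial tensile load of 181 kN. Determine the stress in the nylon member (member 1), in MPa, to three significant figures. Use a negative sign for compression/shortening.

A_1 = 778.4 mm².
A_2 = 1034 mm².
Equal strain + equilibrium ⇒ each member carries load in proportion to AE: A₁E₁ = 2335000 N, A₂E₂ = 103100000 N, ΣAE = 105500000 N.
σ₁ = P·E₁/ΣAE = 181000·3000/105500000 = 5.148 MPa.

5.15 MPa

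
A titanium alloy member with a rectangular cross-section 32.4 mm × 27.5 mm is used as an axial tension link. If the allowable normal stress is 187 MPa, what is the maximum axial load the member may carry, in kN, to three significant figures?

167 kN

A = 891 mm².
P_max = σ_allow · A = 187 · 891 = 166600 N = 166.6 kN.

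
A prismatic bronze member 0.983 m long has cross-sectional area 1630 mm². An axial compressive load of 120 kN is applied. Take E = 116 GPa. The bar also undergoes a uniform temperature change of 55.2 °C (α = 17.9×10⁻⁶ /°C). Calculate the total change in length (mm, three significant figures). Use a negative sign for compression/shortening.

δ_mech = NL/(AE) = -120000·983/(1630·116000) = -0.6239 mm.
δ_thermal = αLΔT = 17.9e-6·983·55.2 = 0.9713 mm.
δ = δ_mech + δ_thermal = 0.3474 mm.

0.347 mm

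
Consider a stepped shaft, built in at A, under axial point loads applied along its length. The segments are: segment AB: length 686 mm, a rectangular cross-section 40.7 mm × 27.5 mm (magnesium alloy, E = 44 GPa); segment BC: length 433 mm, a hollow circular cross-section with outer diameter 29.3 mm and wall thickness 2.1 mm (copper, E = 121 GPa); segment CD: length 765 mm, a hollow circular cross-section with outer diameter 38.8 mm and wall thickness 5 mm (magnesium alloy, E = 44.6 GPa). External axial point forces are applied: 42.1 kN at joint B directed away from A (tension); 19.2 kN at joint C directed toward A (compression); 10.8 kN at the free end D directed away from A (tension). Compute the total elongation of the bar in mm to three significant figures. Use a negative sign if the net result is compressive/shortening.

0.651 mm

Internal axial forces (sectioning from the free end, tension +): N_CD = 10.8 kN, N_BC = -8.4 kN, N_AB = 33.7 kN.
A_AB = 1119 mm².
A_BC = 179.4 mm².
A_CD = 530.9 mm².
δ_AB = 33700·686/(1119·44000) = 0.4694 mm
δ_BC = -8400·433/(179.4·121000) = -0.1675 mm
δ_CD = 10800·765/(530.9·44600) = 0.3489 mm
δ = Σδ_i = 0.6508 mm.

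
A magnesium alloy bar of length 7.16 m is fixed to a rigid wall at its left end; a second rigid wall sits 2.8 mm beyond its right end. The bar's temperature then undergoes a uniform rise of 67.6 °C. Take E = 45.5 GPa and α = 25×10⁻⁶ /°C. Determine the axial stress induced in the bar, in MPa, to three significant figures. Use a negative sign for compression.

Free thermal expansion αLΔT = 25e-6 · 7160 · 67.6 = 12.1 mm.
The walls engage after the gap closes; constrained expansion = 12.1 − 2.8 = 9.3 mm.
The walls impose strain ε = −(9.3)/7160 = -1.2989e-03; σ = Eε = 45500 · -1.2989e-03 = -59.1 MPa.

-59.1 MPa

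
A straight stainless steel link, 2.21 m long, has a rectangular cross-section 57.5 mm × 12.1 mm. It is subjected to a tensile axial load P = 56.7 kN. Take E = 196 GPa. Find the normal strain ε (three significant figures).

A = 695.8 mm².
σ = N/A = 81.49 MPa; ε = σ/E = 81.49/196000 = 4.158e-04.

4.16e-04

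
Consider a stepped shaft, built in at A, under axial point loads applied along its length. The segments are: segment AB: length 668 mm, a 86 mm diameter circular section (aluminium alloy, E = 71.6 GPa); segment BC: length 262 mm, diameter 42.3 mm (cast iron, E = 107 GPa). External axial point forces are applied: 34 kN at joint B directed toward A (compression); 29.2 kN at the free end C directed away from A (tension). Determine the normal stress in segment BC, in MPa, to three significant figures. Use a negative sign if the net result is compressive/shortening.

20.8 MPa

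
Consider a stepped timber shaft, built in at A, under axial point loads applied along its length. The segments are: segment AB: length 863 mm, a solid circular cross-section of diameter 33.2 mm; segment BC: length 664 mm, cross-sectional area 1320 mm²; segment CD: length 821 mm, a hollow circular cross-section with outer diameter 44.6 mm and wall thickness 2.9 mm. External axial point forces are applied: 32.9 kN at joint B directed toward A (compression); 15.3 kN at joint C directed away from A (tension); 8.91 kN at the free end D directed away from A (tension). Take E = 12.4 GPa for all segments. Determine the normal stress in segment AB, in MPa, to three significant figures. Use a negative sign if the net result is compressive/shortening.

Internal axial forces (sectioning from the free end, tension +): N_CD = 8.91 kN, N_BC = 24.21 kN, N_AB = -8.69 kN.
A_AB = 865.7 mm².
σ_AB = N_AB/A_AB = -8690/865.7 = -10.04 MPa.

-10.0 MPa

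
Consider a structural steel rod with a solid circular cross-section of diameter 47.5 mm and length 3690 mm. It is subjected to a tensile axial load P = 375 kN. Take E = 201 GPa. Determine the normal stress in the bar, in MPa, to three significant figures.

A = 1772 mm².
σ = N/A = 375000/1772 = 211.6 MPa.

212 MPa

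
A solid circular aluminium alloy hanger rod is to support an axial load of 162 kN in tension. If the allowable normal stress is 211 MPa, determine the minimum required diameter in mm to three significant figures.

31.3 mm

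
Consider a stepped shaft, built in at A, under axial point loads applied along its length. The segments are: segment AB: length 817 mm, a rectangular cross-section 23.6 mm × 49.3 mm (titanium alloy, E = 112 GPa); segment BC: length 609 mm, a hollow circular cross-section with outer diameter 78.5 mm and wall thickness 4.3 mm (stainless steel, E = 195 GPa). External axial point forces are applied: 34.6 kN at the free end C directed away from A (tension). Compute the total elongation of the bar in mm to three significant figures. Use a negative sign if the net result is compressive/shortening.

0.325 mm

Internal axial forces (sectioning from the free end, tension +): N_BC = 34.6 kN, N_AB = 34.6 kN.
A_AB = 1163 mm².
A_BC = 1002 mm².
δ_AB = 34600·817/(1163·112000) = 0.2169 mm
δ_BC = 34600·609/(1002·195000) = 0.1078 mm
δ = Σδ_i = 0.3247 mm.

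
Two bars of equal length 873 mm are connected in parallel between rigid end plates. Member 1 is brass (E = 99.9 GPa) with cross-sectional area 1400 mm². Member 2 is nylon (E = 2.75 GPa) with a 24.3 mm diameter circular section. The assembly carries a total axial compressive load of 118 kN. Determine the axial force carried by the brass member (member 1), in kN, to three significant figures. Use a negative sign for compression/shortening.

-117 kN

A_2 = 463.8 mm².
Equal strain + equilibrium ⇒ each member carries load in proportion to AE: A₁E₁ = 139900000 N, A₂E₂ = 1275000 N, ΣAE = 141100000 N.
F₁ = P·A₁E₁/ΣAE = -118000·139900000/141100000 = -116900 N.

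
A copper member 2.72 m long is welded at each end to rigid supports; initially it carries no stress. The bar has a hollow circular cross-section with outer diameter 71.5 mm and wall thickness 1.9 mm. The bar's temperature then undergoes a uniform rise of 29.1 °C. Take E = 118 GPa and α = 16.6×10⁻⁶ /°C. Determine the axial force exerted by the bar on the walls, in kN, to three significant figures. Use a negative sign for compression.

-23.7 kN

Free thermal expansion αLΔT = 16.6e-6 · 2720 · 29.1 = 1.314 mm.
The walls impose strain ε = −(1.314)/2720 = -4.8306e-04; σ = Eε = 118000 · -4.8306e-04 = -57 MPa.
Wall reaction R = σ·A = -57·415.4 = -23680 N = -23.68 kN.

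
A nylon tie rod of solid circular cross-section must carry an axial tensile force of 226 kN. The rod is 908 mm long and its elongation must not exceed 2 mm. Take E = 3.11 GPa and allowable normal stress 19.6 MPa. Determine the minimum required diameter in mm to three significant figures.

Required area A ≥ P/σ_allow = 226000/19.6 = 11530 mm².
For a solid circular section, d ≥ √(4A/π) = 121.2 mm.
Elongation limit: A ≥ PL/(Eδ_allow) = 226000·908/(3110·2) = 32990 mm² ⇒ d ≥ 205 mm.
The elongation limit governs.

205 mm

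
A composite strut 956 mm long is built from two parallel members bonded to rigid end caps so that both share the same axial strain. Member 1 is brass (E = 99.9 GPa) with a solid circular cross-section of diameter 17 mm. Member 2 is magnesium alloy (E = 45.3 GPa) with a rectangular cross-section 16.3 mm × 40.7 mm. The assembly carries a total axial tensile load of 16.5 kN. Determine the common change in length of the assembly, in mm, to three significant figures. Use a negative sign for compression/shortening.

0.299 mm

A_1 = 227 mm².
A_2 = 663.4 mm².
Equal strain + equilibrium ⇒ each member carries load in proportion to AE: A₁E₁ = 22680000 N, A₂E₂ = 30050000 N, ΣAE = 52730000 N.
δ = PL/ΣAE = 16500·956/52730000 = 0.2992 mm.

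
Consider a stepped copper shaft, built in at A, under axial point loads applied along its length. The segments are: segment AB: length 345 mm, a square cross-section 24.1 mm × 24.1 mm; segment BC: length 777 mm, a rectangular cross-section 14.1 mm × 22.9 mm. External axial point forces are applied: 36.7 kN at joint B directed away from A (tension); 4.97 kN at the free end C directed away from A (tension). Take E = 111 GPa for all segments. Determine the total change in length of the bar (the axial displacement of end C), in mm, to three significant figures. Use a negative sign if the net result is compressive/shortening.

Internal axial forces (sectioning from the free end, tension +): N_BC = 4.97 kN, N_AB = 41.67 kN.
A_AB = 580.8 mm².
A_BC = 322.9 mm².
δ_AB = 41670·345/(580.8·111000) = 0.223 mm
δ_BC = 4970·777/(322.9·111000) = 0.1077 mm
δ = Σδ_i = 0.3307 mm.

0.331 mm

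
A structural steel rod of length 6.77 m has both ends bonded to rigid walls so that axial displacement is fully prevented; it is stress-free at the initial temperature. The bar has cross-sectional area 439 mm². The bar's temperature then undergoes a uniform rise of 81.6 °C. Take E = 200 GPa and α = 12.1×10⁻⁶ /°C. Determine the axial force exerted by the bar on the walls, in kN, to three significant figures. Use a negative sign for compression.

Free thermal expansion αLΔT = 12.1e-6 · 6770 · 81.6 = 6.684 mm.
The walls impose strain ε = −(6.684)/6770 = -9.8736e-04; σ = Eε = 200000 · -9.8736e-04 = -197.5 MPa.
Wall reaction R = σ·A = -197.5·439 = -86690 N = -86.69 kN.

-86.7 kN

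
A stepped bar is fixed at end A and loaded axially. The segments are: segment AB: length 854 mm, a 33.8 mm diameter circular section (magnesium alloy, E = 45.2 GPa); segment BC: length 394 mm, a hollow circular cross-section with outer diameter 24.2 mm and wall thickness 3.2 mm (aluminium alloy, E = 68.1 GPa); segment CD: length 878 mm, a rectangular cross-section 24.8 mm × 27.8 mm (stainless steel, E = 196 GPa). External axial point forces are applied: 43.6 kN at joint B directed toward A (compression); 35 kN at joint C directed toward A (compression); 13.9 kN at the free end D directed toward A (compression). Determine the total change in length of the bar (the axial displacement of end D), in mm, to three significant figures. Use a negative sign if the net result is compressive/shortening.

-3.38 mm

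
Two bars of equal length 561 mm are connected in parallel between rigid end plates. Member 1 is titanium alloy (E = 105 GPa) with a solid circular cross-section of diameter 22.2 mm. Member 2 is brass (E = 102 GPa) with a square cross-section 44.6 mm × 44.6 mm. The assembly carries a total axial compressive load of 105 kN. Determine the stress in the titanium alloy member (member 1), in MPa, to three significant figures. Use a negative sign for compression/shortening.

-45.3 MPa

A_1 = 387.1 mm².
A_2 = 1989 mm².
Equal strain + equilibrium ⇒ each member carries load in proportion to AE: A₁E₁ = 40640000 N, A₂E₂ = 202900000 N, ΣAE = 243500000 N.
σ₁ = P·E₁/ΣAE = -105000·105000/243500000 = -45.27 MPa.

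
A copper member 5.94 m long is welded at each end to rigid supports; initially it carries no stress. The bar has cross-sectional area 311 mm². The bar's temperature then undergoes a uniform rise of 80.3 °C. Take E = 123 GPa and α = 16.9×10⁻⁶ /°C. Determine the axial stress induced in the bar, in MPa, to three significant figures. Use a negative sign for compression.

Free thermal expansion αLΔT = 16.9e-6 · 5940 · 80.3 = 8.061 mm.
The walls impose strain ε = −(8.061)/5940 = -1.3571e-03; σ = Eε = 123000 · -1.3571e-03 = -166.9 MPa.

-167 MPa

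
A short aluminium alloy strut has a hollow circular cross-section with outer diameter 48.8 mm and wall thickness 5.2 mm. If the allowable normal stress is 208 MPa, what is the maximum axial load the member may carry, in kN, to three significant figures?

A = 712.3 mm².
P_max = σ_allow · A = 208 · 712.3 = 148200 N = 148.2 kN.

148 kN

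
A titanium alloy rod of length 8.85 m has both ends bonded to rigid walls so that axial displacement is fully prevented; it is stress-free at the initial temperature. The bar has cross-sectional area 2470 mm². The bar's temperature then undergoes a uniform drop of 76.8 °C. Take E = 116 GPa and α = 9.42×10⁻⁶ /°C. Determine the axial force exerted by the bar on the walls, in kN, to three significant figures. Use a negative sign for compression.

Free thermal expansion αLΔT = 9.42e-6 · 8850 · -76.8 = -6.403 mm.
The walls impose strain ε = −(-6.403)/8850 = 7.2346e-04; σ = Eε = 116000 · 7.2346e-04 = 83.92 MPa.
Wall reaction R = σ·A = 83.92·2470 = 207300 N = 207.3 kN.

207 kN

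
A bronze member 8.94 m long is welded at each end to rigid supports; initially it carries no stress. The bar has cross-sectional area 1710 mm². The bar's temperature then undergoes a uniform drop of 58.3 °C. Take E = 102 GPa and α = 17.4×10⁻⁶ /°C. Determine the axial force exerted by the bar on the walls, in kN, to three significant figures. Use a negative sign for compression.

Free thermal expansion αLΔT = 17.4e-6 · 8940 · -58.3 = -9.069 mm.
The walls impose strain ε = −(-9.069)/8940 = 1.0144e-03; σ = Eε = 102000 · 1.0144e-03 = 103.5 MPa.
Wall reaction R = σ·A = 103.5·1710 = 176900 N = 176.9 kN.

177 kN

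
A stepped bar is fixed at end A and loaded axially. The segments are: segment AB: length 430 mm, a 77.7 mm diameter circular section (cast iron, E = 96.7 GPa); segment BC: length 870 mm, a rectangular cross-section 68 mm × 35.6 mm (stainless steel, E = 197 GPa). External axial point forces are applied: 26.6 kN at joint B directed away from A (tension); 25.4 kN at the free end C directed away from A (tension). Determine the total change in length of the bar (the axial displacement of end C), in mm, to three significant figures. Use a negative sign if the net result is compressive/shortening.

0.0951 mm

Internal axial forces (sectioning from the free end, tension +): N_BC = 25.4 kN, N_AB = 52 kN.
A_AB = 4742 mm².
A_BC = 2421 mm².
δ_AB = 52000·430/(4742·96700) = 0.04877 mm
δ_BC = 25400·870/(2421·197000) = 0.04634 mm
δ = Σδ_i = 0.0951 mm.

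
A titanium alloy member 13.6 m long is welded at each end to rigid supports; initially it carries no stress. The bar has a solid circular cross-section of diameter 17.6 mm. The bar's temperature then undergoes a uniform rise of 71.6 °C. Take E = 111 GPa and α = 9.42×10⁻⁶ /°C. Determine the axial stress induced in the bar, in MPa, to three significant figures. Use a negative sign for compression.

-74.9 MPa

Free thermal expansion αLΔT = 9.42e-6 · 13600 · 71.6 = 9.173 mm.
The walls impose strain ε = −(9.173)/13600 = -6.7447e-04; σ = Eε = 111000 · -6.7447e-04 = -74.87 MPa.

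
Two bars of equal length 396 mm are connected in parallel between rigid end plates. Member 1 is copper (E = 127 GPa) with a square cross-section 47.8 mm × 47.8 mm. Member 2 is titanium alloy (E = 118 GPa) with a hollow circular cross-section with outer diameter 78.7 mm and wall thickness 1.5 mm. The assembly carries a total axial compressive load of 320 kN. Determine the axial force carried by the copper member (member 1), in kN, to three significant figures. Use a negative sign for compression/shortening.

A_1 = 2285 mm².
A_2 = 363.8 mm².
Equal strain + equilibrium ⇒ each member carries load in proportion to AE: A₁E₁ = 290200000 N, A₂E₂ = 42930000 N, ΣAE = 333100000 N.
F₁ = P·A₁E₁/ΣAE = -320000·290200000/333100000 = -278800 N.

-279 kN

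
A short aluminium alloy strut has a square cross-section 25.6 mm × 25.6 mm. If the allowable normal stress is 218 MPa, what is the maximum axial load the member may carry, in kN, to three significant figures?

143 kN

A = 655.4 mm².
P_max = σ_allow · A = 218 · 655.4 = 142900 N = 142.9 kN.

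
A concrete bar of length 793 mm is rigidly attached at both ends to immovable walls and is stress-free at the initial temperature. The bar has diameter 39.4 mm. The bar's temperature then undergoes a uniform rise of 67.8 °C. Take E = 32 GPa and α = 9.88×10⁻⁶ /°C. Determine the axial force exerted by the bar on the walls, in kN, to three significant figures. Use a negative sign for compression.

-26.1 kN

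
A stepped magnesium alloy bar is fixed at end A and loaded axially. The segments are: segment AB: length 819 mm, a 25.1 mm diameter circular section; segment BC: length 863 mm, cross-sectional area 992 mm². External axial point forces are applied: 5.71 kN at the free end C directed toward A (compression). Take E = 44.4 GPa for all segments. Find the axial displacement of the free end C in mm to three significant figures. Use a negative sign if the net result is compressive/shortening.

-0.325 mm

Internal axial forces (sectioning from the free end, tension +): N_BC = -5.71 kN, N_AB = -5.71 kN.
A_AB = 494.8 mm².
δ_AB = -5710·819/(494.8·44400) = -0.2129 mm
δ_BC = -5710·863/(992·44400) = -0.1119 mm
δ = Σδ_i = -0.3247 mm.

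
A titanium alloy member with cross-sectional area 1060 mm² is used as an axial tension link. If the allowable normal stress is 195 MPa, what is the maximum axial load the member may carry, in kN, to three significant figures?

207 kN

P_max = σ_allow · A = 195 · 1060 = 206700 N = 206.7 kN.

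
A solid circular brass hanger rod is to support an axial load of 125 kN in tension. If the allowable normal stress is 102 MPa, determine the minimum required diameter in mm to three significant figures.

39.5 mm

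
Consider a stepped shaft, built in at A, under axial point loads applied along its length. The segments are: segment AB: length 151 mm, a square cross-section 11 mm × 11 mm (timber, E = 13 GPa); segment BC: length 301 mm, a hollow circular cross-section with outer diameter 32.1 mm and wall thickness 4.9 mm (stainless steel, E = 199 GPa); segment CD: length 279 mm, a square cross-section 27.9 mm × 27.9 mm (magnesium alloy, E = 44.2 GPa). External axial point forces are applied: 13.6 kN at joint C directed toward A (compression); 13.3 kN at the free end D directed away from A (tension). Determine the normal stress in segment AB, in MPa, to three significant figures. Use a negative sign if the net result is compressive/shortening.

Internal axial forces (sectioning from the free end, tension +): N_CD = 13.3 kN, N_BC = -0.3 kN, N_AB = -0.3 kN.
A_AB = 121 mm².
σ_AB = N_AB/A_AB = -300/121 = -2.479 MPa.

-2.48 MPa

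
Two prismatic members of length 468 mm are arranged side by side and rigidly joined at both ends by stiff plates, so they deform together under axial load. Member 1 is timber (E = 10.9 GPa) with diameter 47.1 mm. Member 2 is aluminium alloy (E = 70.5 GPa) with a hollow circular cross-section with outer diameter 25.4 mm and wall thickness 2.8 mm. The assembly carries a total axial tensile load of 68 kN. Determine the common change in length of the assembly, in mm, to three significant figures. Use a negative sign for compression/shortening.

0.964 mm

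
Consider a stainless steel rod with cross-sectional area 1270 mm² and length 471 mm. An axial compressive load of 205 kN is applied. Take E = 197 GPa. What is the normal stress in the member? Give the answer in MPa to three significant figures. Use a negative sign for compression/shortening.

σ = N/A = -205000/1270 = -161.4 MPa.

-161 MPa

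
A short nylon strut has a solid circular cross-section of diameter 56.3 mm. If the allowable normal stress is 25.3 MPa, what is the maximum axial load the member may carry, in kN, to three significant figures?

63.0 kN

A = 2489 mm².
P_max = σ_allow · A = 25.3 · 2489 = 62980 N = 62.98 kN.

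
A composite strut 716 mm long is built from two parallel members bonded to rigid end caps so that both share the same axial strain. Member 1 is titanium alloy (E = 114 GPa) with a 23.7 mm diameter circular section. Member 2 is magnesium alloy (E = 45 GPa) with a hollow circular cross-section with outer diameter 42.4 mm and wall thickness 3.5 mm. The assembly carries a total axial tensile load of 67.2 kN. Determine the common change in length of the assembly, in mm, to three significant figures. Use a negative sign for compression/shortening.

0.692 mm

A_1 = 441.2 mm².
A_2 = 427.7 mm².
Equal strain + equilibrium ⇒ each member carries load in proportion to AE: A₁E₁ = 50290000 N, A₂E₂ = 19250000 N, ΣAE = 69540000 N.
δ = PL/ΣAE = 67200·716/69540000 = 0.6919 mm.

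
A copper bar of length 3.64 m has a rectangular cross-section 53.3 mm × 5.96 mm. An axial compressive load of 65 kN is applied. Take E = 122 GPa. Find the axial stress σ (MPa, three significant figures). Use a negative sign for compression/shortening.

-205 MPa

A = 317.7 mm².
σ = N/A = -65000/317.7 = -204.6 MPa.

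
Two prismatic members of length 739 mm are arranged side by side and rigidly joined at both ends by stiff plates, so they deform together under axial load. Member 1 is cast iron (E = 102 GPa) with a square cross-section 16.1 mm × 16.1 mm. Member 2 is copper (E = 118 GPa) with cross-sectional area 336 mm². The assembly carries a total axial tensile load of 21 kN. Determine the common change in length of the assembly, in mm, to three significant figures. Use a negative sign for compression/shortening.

A_1 = 259.2 mm².
Equal strain + equilibrium ⇒ each member carries load in proportion to AE: A₁E₁ = 26440000 N, A₂E₂ = 39650000 N, ΣAE = 66090000 N.
δ = PL/ΣAE = 21000·739/66090000 = 0.2348 mm.

0.235 mm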